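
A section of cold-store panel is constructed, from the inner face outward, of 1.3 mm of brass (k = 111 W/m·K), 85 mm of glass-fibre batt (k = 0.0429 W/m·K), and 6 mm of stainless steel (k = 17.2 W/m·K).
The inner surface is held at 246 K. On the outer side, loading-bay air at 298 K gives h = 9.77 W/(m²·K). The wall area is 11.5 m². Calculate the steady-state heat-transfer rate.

Q ≈ 287 W

Treating each layer as a thermal resistance in series:
R_brass = L/(kA) = 0.0013/(111×11.5) = 1.018×10^-6 K/W
R_glass-fibre batt = L/(kA) = 0.085/(0.0429×11.5) = 0.1723 K/W
R_stainless steel = L/(kA) = 0.006/(17.2×11.5) = 3.033×10^-5 K/W
R_outer film = 1/(h_o·A) = 1/(9.77×11.5) = 0.0089 K/W
R_total = 0.1812 K/W
Q = ΔT / R_total = 52 / 0.1812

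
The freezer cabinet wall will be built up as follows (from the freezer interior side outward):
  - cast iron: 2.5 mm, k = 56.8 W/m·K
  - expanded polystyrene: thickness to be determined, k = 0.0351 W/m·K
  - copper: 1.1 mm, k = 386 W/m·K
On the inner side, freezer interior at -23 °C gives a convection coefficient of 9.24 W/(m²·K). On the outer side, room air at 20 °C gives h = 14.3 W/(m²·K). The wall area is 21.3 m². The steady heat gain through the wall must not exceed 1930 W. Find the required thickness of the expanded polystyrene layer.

Treating each layer as a thermal resistance in series:
R_inner film = 1/(h_i·A) = 1/(9.24×21.3) = 0.005081 K/W
R_cast iron = L/(kA) = 0.0025/(56.8×21.3) = 2.066×10^-6 K/W
R_copper = L/(kA) = 0.0011/(386×21.3) = 1.338×10^-7 K/W
R_outer film = 1/(h_o·A) = 1/(14.3×21.3) = 0.003283 K/W
Sum of the known resistances R_other = 0.008366 K/W
Required total resistance R_tot = ΔT/Q_allow = 43/1930 = 0.02228 K/W
R_expanded polystyrene = R_tot − R_other = 0.01391 K/W
L = R·k·A = 0.01391×0.0351×21.3

L ≈ 10.4 mm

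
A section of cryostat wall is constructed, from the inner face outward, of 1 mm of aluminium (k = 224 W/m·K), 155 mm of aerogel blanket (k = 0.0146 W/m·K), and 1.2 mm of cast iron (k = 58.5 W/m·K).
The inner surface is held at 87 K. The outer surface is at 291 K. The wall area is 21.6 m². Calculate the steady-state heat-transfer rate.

Q ≈ 415 W

Treating each layer as a thermal resistance in series:
R_aluminium = L/(kA) = 0.001/(224×21.6) = 2.067×10^-7 K/W
R_aerogel blanket = L/(kA) = 0.155/(0.0146×21.6) = 0.4915 K/W
R_cast iron = L/(kA) = 0.0012/(58.5×21.6) = 9.497×10^-7 K/W
R_total = 0.4915 K/W
Q = ΔT / R_total = 204 / 0.4915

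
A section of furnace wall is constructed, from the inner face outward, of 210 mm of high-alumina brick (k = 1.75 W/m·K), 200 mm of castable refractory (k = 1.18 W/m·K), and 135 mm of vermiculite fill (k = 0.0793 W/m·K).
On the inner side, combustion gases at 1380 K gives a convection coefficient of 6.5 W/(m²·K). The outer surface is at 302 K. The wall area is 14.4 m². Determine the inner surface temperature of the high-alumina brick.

T ≈ 1300 K

Model the wall as resistances in series:
R_inner film = 1/(h_i·A) = 1/(6.5×14.4) = 0.01068 K/W
R_high-alumina brick = L/(kA) = 0.21/(1.75×14.4) = 0.008333 K/W
R_castable refractory = L/(kA) = 0.2/(1.18×14.4) = 0.01177 K/W
R_vermiculite fill = L/(kA) = 0.135/(0.0793×14.4) = 0.1182 K/W
R_total = 0.149 K/W;  Q = ΔT/R_total = 1078/0.149 = 7234 W
T_interface = T_inner − Q·ΣR(inner→interface) = 1380 − 7230×0.01068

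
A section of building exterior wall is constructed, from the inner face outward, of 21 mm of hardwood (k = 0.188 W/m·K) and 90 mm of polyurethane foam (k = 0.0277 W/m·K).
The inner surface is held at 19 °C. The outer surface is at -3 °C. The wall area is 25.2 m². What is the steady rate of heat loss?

Series thermal resistances:
R_hardwood = L/(kA) = 0.021/(0.188×25.2) = 0.004433 K/W
R_polyurethane foam = L/(kA) = 0.09/(0.0277×25.2) = 0.1289 K/W
R_total = 0.1334 K/W
Q = ΔT / R_total = 22 / 0.1334

Q ≈ 165 W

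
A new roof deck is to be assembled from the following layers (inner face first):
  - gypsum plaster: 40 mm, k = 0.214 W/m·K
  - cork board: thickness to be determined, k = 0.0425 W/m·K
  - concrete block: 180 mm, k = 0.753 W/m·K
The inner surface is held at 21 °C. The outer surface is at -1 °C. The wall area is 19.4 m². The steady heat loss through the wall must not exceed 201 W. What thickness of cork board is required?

Model the wall as resistances in series:
R_gypsum plaster = L/(kA) = 0.04/(0.214×19.4) = 0.009635 K/W
R_concrete block = L/(kA) = 0.18/(0.753×19.4) = 0.01232 K/W
Sum of the known resistances R_other = 0.02196 K/W
Required total resistance R_tot = ΔT/Q_allow = 22/201 = 0.1095 K/W
R_cork board = R_tot − R_other = 0.0875 K/W
L = R·k·A = 0.0875×0.0425×19.4

L ≈ 72.1 mm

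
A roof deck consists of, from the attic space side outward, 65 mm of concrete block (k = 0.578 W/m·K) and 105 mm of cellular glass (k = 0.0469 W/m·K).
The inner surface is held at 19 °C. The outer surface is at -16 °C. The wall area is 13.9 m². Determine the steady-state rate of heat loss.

Q ≈ 207 W

Using the resistance-network approach (series):
R_concrete block = L/(kA) = 0.065/(0.578×13.9) = 0.00809 K/W
R_cellular glass = L/(kA) = 0.105/(0.0469×13.9) = 0.1611 K/W
R_total = 0.1692 K/W
Q = ΔT / R_total = 35 / 0.1692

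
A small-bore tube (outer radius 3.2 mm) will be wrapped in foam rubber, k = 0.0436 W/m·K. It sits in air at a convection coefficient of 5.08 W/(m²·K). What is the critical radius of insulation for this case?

r_cr ≈ 8.58 mm

For a cylinder r_cr = k/h = 0.0436/5.08
r_cr = 8.58 mm; since the bare radius (3.2 mm) is below r_cr, adding a thin layer of insulation will *increase* heat loss.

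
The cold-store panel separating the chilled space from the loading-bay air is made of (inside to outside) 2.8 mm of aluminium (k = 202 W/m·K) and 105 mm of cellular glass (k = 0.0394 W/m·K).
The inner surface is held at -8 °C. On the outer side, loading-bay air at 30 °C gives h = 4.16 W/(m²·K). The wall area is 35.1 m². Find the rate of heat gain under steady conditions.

Series thermal resistances:
R_aluminium = L/(kA) = 0.0028/(202×35.1) = 3.949×10^-7 K/W
R_cellular glass = L/(kA) = 0.105/(0.0394×35.1) = 0.07593 K/W
R_outer film = 1/(h_o·A) = 1/(4.16×35.1) = 0.006849 K/W
R_total = 0.08277 K/W
Q = ΔT / R_total = 38 / 0.08277

Q ≈ 459 W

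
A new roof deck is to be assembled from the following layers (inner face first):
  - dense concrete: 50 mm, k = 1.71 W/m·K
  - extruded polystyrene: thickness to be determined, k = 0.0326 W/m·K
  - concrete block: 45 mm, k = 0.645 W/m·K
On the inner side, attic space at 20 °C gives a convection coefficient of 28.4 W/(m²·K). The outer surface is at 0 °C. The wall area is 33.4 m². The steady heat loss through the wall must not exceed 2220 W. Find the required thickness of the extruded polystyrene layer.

L ≈ 5.43 mm

Thermal resistances in series:
R_inner film = 1/(h_i·A) = 1/(28.4×33.4) = 0.001054 K/W
R_dense concrete = L/(kA) = 0.05/(1.71×33.4) = 8.754×10^-4 K/W
R_concrete block = L/(kA) = 0.045/(0.645×33.4) = 0.002089 K/W
Sum of the known resistances R_other = 0.004019 K/W
Required total resistance R_tot = ΔT/Q_allow = 20/2220 = 0.009009 K/W
R_extruded polystyrene = R_tot − R_other = 0.00499 K/W
L = R·k·A = 0.00499×0.0326×33.4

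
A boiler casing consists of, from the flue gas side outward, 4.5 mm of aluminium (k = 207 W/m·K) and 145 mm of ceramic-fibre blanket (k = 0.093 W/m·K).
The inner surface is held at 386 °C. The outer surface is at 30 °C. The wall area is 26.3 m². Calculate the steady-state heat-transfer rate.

Series thermal resistances:
R_aluminium = L/(kA) = 0.0045/(207×26.3) = 8.266×10^-7 K/W
R_ceramic-fibre blanket = L/(kA) = 0.145/(0.093×26.3) = 0.05928 K/W
R_total = 0.05928 K/W
Q = ΔT / R_total = 356 / 0.05928

Q ≈ 6010 W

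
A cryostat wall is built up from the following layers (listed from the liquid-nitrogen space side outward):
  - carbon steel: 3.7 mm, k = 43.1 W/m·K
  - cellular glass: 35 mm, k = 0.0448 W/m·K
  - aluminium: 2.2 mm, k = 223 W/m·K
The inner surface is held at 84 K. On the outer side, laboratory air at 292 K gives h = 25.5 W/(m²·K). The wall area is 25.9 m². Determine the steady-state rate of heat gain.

Q ≈ 6570 W

Thermal resistances in series:
R_carbon steel = L/(kA) = 0.0037/(43.1×25.9) = 3.315×10^-6 K/W
R_cellular glass = L/(kA) = 0.035/(0.0448×25.9) = 0.03016 K/W
R_aluminium = L/(kA) = 0.0022/(223×25.9) = 3.809×10^-7 K/W
R_outer film = 1/(h_o·A) = 1/(25.5×25.9) = 0.001514 K/W
R_total = 0.03168 K/W
Q = ΔT / R_total = 208 / 0.03168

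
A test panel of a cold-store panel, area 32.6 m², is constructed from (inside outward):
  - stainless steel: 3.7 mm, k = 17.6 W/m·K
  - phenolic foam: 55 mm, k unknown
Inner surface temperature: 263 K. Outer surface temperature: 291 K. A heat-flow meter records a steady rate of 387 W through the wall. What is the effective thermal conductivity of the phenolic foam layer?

k ≈ 0.0233 W/(m·K)

Using the resistance-network approach (series):
R_stainless steel = L/(kA) = 0.0037/(17.6×32.6) = 6.449×10^-6 K/W
Sum of known resistances R_other = 6.449×10^-6 K/W
Total R = ΔT/Q = 28/387 = 0.07235 K/W
R_phenolic foam = R_total − R_other = 0.07234 K/W
k = L/(R·A) = 0.055/(0.07234×32.6)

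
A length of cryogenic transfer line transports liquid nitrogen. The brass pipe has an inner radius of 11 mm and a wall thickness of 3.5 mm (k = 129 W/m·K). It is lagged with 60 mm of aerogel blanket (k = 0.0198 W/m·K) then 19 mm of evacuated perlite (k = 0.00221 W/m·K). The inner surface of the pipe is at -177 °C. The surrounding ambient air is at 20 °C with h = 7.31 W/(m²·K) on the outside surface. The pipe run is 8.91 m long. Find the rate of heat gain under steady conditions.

Q ≈ 59 W

Treating each annulus and film as a series resistance:
R_brass pipe wall = ln(14.5/11)/(2π×129×8.91) = 3.825×10^-5 K/W
R_aerogel blanket = ln(74.5/14.5)/(2π×0.0198×8.91) = 1.476 K/W
R_evacuated perlite = ln(93.5/74.5)/(2π×0.00221×8.91) = 1.836 K/W
R_outer film = 1/(h_o·2πr_oL) = 1/(7.31×2π×0.0935×8.91) = 0.02613 K/W
R_total = 3.339 K/W
Q = ΔT/R_total = 197/3.339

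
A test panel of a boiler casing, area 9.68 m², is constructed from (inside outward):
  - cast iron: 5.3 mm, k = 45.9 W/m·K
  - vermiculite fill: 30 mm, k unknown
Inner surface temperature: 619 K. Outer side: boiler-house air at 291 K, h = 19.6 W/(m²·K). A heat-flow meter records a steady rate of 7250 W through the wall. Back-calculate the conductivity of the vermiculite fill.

Thermal resistances in series:
R_cast iron = L/(kA) = 0.0053/(45.9×9.68) = 1.193×10^-5 K/W
R_outer film = 1/(h_o·A) = 1/(19.6×9.68) = 0.005271 K/W
Sum of known resistances R_other = 0.005283 K/W
Total R = ΔT/Q = 328/7250 = 0.04524 K/W
R_vermiculite fill = R_total − R_other = 0.03996 K/W
k = L/(R·A) = 0.03/(0.03996×9.68)

k ≈ 0.0776 W/(m·K)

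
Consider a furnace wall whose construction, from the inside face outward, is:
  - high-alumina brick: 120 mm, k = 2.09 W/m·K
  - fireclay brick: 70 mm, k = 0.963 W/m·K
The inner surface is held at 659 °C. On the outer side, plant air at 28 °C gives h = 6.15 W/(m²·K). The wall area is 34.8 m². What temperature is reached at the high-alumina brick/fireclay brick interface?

Series thermal resistances:
R_high-alumina brick = L/(kA) = 0.12/(2.09×34.8) = 0.00165 K/W
R_fireclay brick = L/(kA) = 0.07/(0.963×34.8) = 0.002089 K/W
R_outer film = 1/(h_o·A) = 1/(6.15×34.8) = 0.004672 K/W
R_total = 0.008411 K/W;  Q = ΔT/R_total = 631/0.008411 = 75020 W
T_interface = T_inner − Q·ΣR(inner→interface) = 659 − 75000×0.00165

T ≈ 535 °C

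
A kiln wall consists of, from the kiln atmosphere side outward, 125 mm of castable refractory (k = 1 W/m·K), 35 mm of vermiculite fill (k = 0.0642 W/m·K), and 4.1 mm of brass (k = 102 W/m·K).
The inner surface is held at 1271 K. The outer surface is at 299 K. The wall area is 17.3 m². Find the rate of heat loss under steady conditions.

Q ≈ 25100 W

Model the wall as resistances in series:
R_castable refractory = L/(kA) = 0.125/(1×17.3) = 0.007225 K/W
R_vermiculite fill = L/(kA) = 0.035/(0.0642×17.3) = 0.03151 K/W
R_brass = L/(kA) = 0.0041/(102×17.3) = 2.323×10^-6 K/W
R_total = 0.03874 K/W
Q = ΔT / R_total = 972 / 0.03874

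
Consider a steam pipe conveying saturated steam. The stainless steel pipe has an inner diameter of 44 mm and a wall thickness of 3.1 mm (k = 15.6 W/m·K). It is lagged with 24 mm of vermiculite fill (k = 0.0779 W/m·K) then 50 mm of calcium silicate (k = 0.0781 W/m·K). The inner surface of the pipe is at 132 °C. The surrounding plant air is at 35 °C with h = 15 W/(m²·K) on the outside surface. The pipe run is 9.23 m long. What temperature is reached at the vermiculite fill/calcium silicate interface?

T ≈ 86.3 °C

Treating each annulus and film as a series resistance:
R_stainless steel pipe wall = ln(25.1/22)/(2π×15.6×9.23) = 1.457×10^-4 K/W
R_vermiculite fill = ln(49.1/25.1)/(2π×0.0779×9.23) = 0.1485 K/W
R_calcium silicate = ln(99.1/49.1)/(2π×0.0781×9.23) = 0.155 K/W
R_outer film = 1/(h_o·2πr_oL) = 1/(15×2π×0.0991×9.23) = 0.0116 K/W
R_total = 0.3153 K/W
Q = ΔT/R_total = 97/0.3153
Q = 308 W
T_interface = T_inner − Q·ΣR(inner→interface) = 132 − 308×0.1487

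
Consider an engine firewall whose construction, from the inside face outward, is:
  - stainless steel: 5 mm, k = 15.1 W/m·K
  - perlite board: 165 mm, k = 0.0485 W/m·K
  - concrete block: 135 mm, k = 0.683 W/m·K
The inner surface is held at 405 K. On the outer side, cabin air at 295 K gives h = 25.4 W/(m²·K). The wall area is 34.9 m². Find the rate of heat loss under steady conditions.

Q ≈ 1050 W

Thermal resistances in series:
R_stainless steel = L/(kA) = 0.005/(15.1×34.9) = 9.488×10^-6 K/W
R_perlite board = L/(kA) = 0.165/(0.0485×34.9) = 0.09748 K/W
R_concrete block = L/(kA) = 0.135/(0.683×34.9) = 0.005664 K/W
R_outer film = 1/(h_o·A) = 1/(25.4×34.9) = 0.001128 K/W
R_total = 0.1043 K/W
Q = ΔT / R_total = 110 / 0.1043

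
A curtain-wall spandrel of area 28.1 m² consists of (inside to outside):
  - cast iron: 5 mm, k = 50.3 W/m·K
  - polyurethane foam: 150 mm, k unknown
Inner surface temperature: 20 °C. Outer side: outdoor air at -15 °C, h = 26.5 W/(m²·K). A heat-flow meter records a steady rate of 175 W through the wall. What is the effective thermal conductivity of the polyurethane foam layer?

Using the resistance-network approach (series):
R_cast iron = L/(kA) = 0.005/(50.3×28.1) = 3.537×10^-6 K/W
R_outer film = 1/(h_o·A) = 1/(26.5×28.1) = 0.001343 K/W
Sum of known resistances R_other = 0.001346 K/W
Total R = ΔT/Q = 35/175 = 0.2 K/W
R_polyurethane foam = R_total − R_other = 0.1987 K/W
k = L/(R·A) = 0.15/(0.1987×28.1)

k ≈ 0.0269 W/(m·K)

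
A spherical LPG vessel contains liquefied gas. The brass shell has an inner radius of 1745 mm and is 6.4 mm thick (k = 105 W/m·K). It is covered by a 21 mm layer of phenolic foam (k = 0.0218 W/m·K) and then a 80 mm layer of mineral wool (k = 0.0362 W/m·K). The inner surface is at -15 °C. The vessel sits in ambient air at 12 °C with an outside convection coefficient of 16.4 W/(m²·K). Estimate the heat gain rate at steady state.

Each spherical layer contributes R = (1/r_i − 1/r_o)/(4πk):
R_brass shell = (1/1.745 − 1/1.7514)/(4π×105) = 1.587×10^-6 K/W
R_phenolic foam = (1/1.7514 − 1/1.7724)/(4π×0.0218) = 0.02469 K/W
R_mineral wool = (1/1.7724 − 1/1.8524)/(4π×0.0362) = 0.05356 K/W
R_outer film = 1/(h·4πr_o²) = 1/(16.4×4π×1.8524²) = 0.001414 K/W
R_total = 0.07967 K/W
Q = ΔT/R_total = 27/0.07967

Q ≈ 339 W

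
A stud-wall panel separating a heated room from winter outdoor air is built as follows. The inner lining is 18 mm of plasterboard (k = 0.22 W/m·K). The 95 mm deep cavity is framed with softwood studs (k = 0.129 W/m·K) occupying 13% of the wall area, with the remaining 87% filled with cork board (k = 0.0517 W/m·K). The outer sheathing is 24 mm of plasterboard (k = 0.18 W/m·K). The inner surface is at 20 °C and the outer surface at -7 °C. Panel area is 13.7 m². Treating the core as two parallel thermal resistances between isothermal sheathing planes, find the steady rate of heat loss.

Q ≈ 211 W

Sheathing layers in series; stud and cavity paths in parallel between them.
R_inner = 0.018/(0.22×13.7) = 0.005972 K/W
R_stud  = 0.095/(0.129×0.13×13.7) = 0.4135 K/W
R_cav   = 0.095/(0.0517×0.87×13.7) = 0.1542 K/W
1/R_core = 1/R_stud + 1/R_cav → R_core = 0.1123 K/W
R_outer = 0.024/(0.18×13.7) = 0.009732 K/W
R_total = 0.128 K/W
Q = ΔT/R_total = 27/0.128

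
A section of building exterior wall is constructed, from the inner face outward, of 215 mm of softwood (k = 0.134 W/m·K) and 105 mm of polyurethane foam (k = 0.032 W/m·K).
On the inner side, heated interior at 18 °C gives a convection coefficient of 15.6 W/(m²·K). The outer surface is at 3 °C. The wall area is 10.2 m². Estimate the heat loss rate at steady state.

Model the wall as resistances in series:
R_inner film = 1/(h_i·A) = 1/(15.6×10.2) = 0.006285 K/W
R_softwood = L/(kA) = 0.215/(0.134×10.2) = 0.1573 K/W
R_polyurethane foam = L/(kA) = 0.105/(0.032×10.2) = 0.3217 K/W
R_total = 0.4853 K/W
Q = ΔT / R_total = 15 / 0.4853

Q ≈ 30.9 W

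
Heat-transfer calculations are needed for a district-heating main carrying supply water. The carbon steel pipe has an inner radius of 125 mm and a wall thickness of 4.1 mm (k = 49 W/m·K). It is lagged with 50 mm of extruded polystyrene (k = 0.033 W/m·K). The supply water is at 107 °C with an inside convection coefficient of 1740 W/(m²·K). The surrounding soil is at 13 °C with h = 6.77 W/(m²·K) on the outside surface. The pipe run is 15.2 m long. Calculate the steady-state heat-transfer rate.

Cylindrical conduction, so R = ln(r₂/r₁)/(2πkL) per layer, in series:
R_inner film = 1/(h_i·2πr₁L) = 1/(1740×2π×0.125×15.2) = 4.814×10^-5 K/W
R_carbon steel pipe wall = ln(129.1/125)/(2π×49×15.2) = 6.896×10^-6 K/W
R_extruded polystyrene = ln(179.1/129.1)/(2π×0.033×15.2) = 0.1039 K/W
R_outer film = 1/(h_o·2πr_oL) = 1/(6.77×2π×0.1791×15.2) = 0.008636 K/W
R_total = 0.1126 K/W
Q = ΔT/R_total = 94/0.1126

Q ≈ 835 W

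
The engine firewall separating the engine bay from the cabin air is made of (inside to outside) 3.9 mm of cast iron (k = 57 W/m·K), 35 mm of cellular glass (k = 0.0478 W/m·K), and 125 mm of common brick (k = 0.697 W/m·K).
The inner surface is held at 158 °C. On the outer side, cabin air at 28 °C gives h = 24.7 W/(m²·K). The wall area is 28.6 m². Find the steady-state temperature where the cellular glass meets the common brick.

T ≈ 58 °C

Thermal resistances in series:
R_cast iron = L/(kA) = 0.0039/(57×28.6) = 2.392×10^-6 K/W
R_cellular glass = L/(kA) = 0.035/(0.0478×28.6) = 0.0256 K/W
R_common brick = L/(kA) = 0.125/(0.697×28.6) = 0.006271 K/W
R_outer film = 1/(h_o·A) = 1/(24.7×28.6) = 0.001416 K/W
R_total = 0.03329 K/W;  Q = ΔT/R_total = 130/0.03329 = 3905 W
T_interface = T_inner − Q·ΣR(inner→interface) = 158 − 3910×0.0256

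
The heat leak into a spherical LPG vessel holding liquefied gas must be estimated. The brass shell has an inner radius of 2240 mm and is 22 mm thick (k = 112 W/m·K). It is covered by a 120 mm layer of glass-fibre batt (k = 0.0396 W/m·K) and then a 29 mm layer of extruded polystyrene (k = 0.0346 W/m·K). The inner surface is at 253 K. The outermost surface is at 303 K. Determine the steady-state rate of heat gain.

For a spherical shell R = (1/r₁ − 1/r₂)/(4πk); film R = 1/(h·4πr²). In series:
R_brass shell = (1/2.24 − 1/2.262)/(4π×112) = 3.085×10^-6 K/W
R_glass-fibre batt = (1/2.262 − 1/2.382)/(4π×0.0396) = 0.04476 K/W
R_extruded polystyrene = (1/2.382 − 1/2.411)/(4π×0.0346) = 0.01161 K/W
R_total = 0.05637 K/W
Q = ΔT/R_total = 50/0.05637

Q ≈ 887 W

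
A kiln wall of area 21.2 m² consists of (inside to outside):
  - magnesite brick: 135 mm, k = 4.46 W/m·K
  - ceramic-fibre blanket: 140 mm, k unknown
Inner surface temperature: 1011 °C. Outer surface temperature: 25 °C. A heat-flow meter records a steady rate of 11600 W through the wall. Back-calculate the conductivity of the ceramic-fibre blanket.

k ≈ 0.079 W/(m·K)

Treating each layer as a thermal resistance in series:
R_magnesite brick = L/(kA) = 0.135/(4.46×21.2) = 0.001428 K/W
Sum of known resistances R_other = 0.001428 K/W
Total R = ΔT/Q = 986/11600 = 0.085 K/W
R_ceramic-fibre blanket = R_total − R_other = 0.08357 K/W
k = L/(R·A) = 0.14/(0.08357×21.2)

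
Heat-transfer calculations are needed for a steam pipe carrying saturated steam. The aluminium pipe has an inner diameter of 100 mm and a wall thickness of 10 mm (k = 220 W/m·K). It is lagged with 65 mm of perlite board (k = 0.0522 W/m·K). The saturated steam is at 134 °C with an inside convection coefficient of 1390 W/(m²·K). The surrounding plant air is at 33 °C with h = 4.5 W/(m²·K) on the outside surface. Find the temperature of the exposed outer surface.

Cylindrical conduction, so R = ln(r₂/r₁)/(2πkL) per layer, in series:
R_inner film = 1/(h_i·2πr₁L) = 1/(1390×2π×0.05×1) = 0.00229 K/W
R_aluminium pipe wall = ln(60/50)/(2π×220×1) = 1.319×10^-4 K/W
R_perlite board = ln(125/60)/(2π×0.0522×1) = 2.238 K/W
R_outer film = 1/(h_o·2πr_oL) = 1/(4.5×2π×0.125×1) = 0.2829 K/W
R_total = 2.523 K/W
Q = ΔT/R_total = 101/2.523
Q = 40 W/m
T_interface = T_inner − Q·ΣR(inner→interface) = 134 − 40×2.24

T ≈ 44.3 °C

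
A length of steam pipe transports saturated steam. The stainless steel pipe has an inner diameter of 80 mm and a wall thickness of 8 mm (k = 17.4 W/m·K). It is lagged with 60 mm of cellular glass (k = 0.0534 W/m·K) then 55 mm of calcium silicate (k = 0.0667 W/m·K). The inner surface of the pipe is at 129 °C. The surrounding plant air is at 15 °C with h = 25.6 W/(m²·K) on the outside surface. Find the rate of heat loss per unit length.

q′ ≈ 33.2 W/m

Cylindrical conduction, so R = ln(r₂/r₁)/(2πkL) per layer, in series:
R_stainless steel pipe wall = ln(48/40)/(2π×17.4×1) = 0.001668 K/W
R_cellular glass = ln(108/48)/(2π×0.0534×1) = 2.417 K/W
R_calcium silicate = ln(163/108)/(2π×0.0667×1) = 0.9822 K/W
R_outer film = 1/(h_o·2πr_oL) = 1/(25.6×2π×0.163×1) = 0.03814 K/W
R_total = 3.439 K/W
Q = ΔT/R_total = 114/3.439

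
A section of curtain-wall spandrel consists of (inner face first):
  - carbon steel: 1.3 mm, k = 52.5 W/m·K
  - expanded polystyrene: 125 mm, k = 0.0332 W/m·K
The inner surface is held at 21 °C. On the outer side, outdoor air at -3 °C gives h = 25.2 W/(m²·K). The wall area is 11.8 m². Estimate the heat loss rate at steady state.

Q ≈ 74.4 W

Treating each layer as a thermal resistance in series:
R_carbon steel = L/(kA) = 0.0013/(52.5×11.8) = 2.098×10^-6 K/W
R_expanded polystyrene = L/(kA) = 0.125/(0.0332×11.8) = 0.3191 K/W
R_outer film = 1/(h_o·A) = 1/(25.2×11.8) = 0.003363 K/W
R_total = 0.3224 K/W
Q = ΔT / R_total = 24 / 0.3224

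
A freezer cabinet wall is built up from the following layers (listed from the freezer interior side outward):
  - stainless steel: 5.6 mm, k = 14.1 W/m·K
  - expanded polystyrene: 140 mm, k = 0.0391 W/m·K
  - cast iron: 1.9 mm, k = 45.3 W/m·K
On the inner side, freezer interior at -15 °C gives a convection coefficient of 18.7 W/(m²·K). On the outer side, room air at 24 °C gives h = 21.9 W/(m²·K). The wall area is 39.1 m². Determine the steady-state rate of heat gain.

Q ≈ 414 W

Series thermal resistances:
R_inner film = 1/(h_i·A) = 1/(18.7×39.1) = 0.001368 K/W
R_stainless steel = L/(kA) = 0.0056/(14.1×39.1) = 1.016×10^-5 K/W
R_expanded polystyrene = L/(kA) = 0.14/(0.0391×39.1) = 0.09157 K/W
R_cast iron = L/(kA) = 0.0019/(45.3×39.1) = 1.073×10^-6 K/W
R_outer film = 1/(h_o·A) = 1/(21.9×39.1) = 0.001168 K/W
R_total = 0.09412 K/W
Q = ΔT / R_total = 39 / 0.09412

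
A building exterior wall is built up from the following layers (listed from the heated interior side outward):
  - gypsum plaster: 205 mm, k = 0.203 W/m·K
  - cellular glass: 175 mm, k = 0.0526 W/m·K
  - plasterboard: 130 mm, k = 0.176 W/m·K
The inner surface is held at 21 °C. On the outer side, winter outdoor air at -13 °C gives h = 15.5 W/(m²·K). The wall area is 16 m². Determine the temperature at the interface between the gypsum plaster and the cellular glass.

Series thermal resistances:
R_gypsum plaster = L/(kA) = 0.205/(0.203×16) = 0.06312 K/W
R_cellular glass = L/(kA) = 0.175/(0.0526×16) = 0.2079 K/W
R_plasterboard = L/(kA) = 0.13/(0.176×16) = 0.04616 K/W
R_outer film = 1/(h_o·A) = 1/(15.5×16) = 0.004032 K/W
R_total = 0.3213 K/W;  Q = ΔT/R_total = 34/0.3213 = 105.8 W
T_interface = T_inner − Q·ΣR(inner→interface) = 21 − 106×0.06312

T ≈ 14.3 °C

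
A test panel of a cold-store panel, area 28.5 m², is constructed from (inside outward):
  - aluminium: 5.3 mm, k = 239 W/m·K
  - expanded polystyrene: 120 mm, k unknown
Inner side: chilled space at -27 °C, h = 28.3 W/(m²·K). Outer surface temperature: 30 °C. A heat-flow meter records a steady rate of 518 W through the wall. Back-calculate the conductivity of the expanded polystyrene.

Model the wall as resistances in series:
R_inner film = 1/(h_i·A) = 1/(28.3×28.5) = 0.00124 K/W
R_aluminium = L/(kA) = 0.0053/(239×28.5) = 7.781×10^-7 K/W
Sum of known resistances R_other = 0.001241 K/W
Total R = ΔT/Q = 57/518 = 0.11 K/W
R_expanded polystyrene = R_total − R_other = 0.1088 K/W
k = L/(R·A) = 0.12/(0.1088×28.5)

k ≈ 0.0387 W/(m·K)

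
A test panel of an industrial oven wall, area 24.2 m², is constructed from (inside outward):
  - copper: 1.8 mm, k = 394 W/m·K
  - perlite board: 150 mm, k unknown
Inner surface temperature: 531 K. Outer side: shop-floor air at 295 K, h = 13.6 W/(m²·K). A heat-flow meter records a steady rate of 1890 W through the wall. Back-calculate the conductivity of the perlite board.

k ≈ 0.0509 W/(m·K)

Model the wall as resistances in series:
R_copper = L/(kA) = 0.0018/(394×24.2) = 1.888×10^-7 K/W
R_outer film = 1/(h_o·A) = 1/(13.6×24.2) = 0.003038 K/W
Sum of known resistances R_other = 0.003039 K/W
Total R = ΔT/Q = 236/1890 = 0.1249 K/W
R_perlite board = R_total − R_other = 0.1218 K/W
k = L/(R·A) = 0.15/(0.1218×24.2)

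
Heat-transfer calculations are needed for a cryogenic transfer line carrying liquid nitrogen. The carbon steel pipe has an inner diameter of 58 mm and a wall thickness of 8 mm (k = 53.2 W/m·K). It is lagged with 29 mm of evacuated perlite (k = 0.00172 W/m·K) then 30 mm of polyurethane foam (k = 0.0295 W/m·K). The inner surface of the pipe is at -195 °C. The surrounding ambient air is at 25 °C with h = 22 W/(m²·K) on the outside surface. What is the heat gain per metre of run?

q′ ≈ 3.95 W/m

Radial resistances (cylindrical: R_cond = ln(r_o/r_i)/(2πkL), R_conv = 1/(h·2πrL)):
R_carbon steel pipe wall = ln(37/29)/(2π×53.2×1) = 7.288×10^-4 K/W
R_evacuated perlite = ln(66/37)/(2π×0.00172×1) = 53.55 K/W
R_polyurethane foam = ln(96/66)/(2π×0.0295×1) = 2.022 K/W
R_outer film = 1/(h_o·2πr_oL) = 1/(22×2π×0.096×1) = 0.07536 K/W
R_total = 55.65 K/W
Q = ΔT/R_total = 220/55.65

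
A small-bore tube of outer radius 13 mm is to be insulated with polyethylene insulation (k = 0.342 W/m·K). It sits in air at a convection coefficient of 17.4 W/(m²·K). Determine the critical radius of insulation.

For a cylinder r_cr = k/h = 0.342/17.4
r_cr = 19.7 mm; since the bare radius (13 mm) is below r_cr, adding a thin layer of insulation will *increase* heat loss.

r_cr ≈ 19.7 mm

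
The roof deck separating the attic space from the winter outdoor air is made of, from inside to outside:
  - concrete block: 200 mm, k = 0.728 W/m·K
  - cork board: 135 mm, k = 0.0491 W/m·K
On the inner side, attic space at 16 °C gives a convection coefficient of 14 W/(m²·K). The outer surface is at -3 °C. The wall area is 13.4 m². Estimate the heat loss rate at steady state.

Thermal resistances in series:
R_inner film = 1/(h_i·A) = 1/(14×13.4) = 0.00533 K/W
R_concrete block = L/(kA) = 0.2/(0.728×13.4) = 0.0205 K/W
R_cork board = L/(kA) = 0.135/(0.0491×13.4) = 0.2052 K/W
R_total = 0.231 K/W
Q = ΔT / R_total = 19 / 0.231

Q ≈ 82.2 W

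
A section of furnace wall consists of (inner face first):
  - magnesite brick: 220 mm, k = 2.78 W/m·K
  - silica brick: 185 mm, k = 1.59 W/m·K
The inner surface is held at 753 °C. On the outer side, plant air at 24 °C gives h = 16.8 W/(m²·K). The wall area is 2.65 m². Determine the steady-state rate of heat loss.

Q ≈ 7580 W

Model the wall as resistances in series:
R_magnesite brick = L/(kA) = 0.22/(2.78×2.65) = 0.02986 K/W
R_silica brick = L/(kA) = 0.185/(1.59×2.65) = 0.04391 K/W
R_outer film = 1/(h_o·A) = 1/(16.8×2.65) = 0.02246 K/W
R_total = 0.09623 K/W
Q = ΔT / R_total = 729 / 0.09623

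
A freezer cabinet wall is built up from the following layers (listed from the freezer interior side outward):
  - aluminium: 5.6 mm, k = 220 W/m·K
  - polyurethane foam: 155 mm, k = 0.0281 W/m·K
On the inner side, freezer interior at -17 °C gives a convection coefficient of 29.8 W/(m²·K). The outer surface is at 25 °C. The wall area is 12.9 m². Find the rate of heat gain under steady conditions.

Q ≈ 97.6 W

Treating each layer as a thermal resistance in series:
R_inner film = 1/(h_i·A) = 1/(29.8×12.9) = 0.002601 K/W
R_aluminium = L/(kA) = 0.0056/(220×12.9) = 1.973×10^-6 K/W
R_polyurethane foam = L/(kA) = 0.155/(0.0281×12.9) = 0.4276 K/W
R_total = 0.4302 K/W
Q = ΔT / R_total = 42 / 0.4302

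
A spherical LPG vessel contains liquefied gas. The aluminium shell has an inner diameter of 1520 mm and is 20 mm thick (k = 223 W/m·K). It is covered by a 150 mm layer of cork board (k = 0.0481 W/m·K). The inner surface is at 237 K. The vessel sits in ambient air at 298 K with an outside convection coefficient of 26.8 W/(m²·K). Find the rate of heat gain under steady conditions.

Q ≈ 177 W

Each spherical layer contributes R = (1/r_i − 1/r_o)/(4πk):
R_aluminium shell = (1/0.76 − 1/0.78)/(4π×223) = 1.204×10^-5 K/W
R_cork board = (1/0.78 − 1/0.93)/(4π×0.0481) = 0.3421 K/W
R_outer film = 1/(h·4πr_o²) = 1/(26.8×4π×0.93²) = 0.003433 K/W
R_total = 0.3455 K/W
Q = ΔT/R_total = 61/0.3455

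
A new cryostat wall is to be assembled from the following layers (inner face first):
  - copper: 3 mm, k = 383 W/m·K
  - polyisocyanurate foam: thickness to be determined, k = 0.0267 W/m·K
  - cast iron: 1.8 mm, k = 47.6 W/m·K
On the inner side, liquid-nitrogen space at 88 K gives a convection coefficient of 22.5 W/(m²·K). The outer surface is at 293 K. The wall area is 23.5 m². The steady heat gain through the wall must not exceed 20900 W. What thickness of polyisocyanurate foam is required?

Treating each layer as a thermal resistance in series:
R_inner film = 1/(h_i·A) = 1/(22.5×23.5) = 0.001891 K/W
R_copper = L/(kA) = 0.003/(383×23.5) = 3.333×10^-7 K/W
R_cast iron = L/(kA) = 0.0018/(47.6×23.5) = 1.609×10^-6 K/W
Sum of the known resistances R_other = 0.001893 K/W
Required total resistance R_tot = ΔT/Q_allow = 205/20900 = 0.009809 K/W
R_polyisocyanurate foam = R_tot − R_other = 0.007915 K/W
L = R·k·A = 0.007915×0.0267×23.5

L ≈ 4.97 mm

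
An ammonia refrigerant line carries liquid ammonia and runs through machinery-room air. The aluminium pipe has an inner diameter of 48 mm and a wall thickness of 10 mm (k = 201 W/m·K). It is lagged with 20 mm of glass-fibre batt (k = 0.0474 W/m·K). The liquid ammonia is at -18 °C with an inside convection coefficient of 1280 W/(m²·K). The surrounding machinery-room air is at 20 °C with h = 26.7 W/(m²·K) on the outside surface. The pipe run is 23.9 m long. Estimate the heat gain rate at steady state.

Radial resistances (cylindrical: R_cond = ln(r_o/r_i)/(2πkL), R_conv = 1/(h·2πrL)):
R_inner film = 1/(h_i·2πr₁L) = 1/(1280×2π×0.024×23.9) = 2.168×10^-4 K/W
R_aluminium pipe wall = ln(34/24)/(2π×201×23.9) = 1.154×10^-5 K/W
R_glass-fibre batt = ln(54/34)/(2π×0.0474×23.9) = 0.06499 K/W
R_outer film = 1/(h_o·2πr_oL) = 1/(26.7×2π×0.054×23.9) = 0.004619 K/W
R_total = 0.06984 K/W
Q = ΔT/R_total = 38/0.06984

Q ≈ 544 W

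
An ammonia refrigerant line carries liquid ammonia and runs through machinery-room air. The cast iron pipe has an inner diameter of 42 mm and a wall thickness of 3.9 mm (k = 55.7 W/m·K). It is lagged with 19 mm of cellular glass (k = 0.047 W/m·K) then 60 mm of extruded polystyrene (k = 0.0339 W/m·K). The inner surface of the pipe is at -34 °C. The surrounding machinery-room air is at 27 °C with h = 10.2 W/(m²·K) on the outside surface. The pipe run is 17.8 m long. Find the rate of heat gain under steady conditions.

For a radial system each layer contributes R = ln(r_out/r_in)/(2πkL); films add R = 1/(hA).
R_cast iron pipe wall = ln(24.9/21)/(2π×55.7×17.8) = 2.734×10^-5 K/W
R_cellular glass = ln(43.9/24.9)/(2π×0.047×17.8) = 0.1079 K/W
R_extruded polystyrene = ln(103.9/43.9)/(2π×0.0339×17.8) = 0.2272 K/W
R_outer film = 1/(h_o·2πr_oL) = 1/(10.2×2π×0.1039×17.8) = 0.008437 K/W
R_total = 0.3436 K/W
Q = ΔT/R_total = 61/0.3436

Q ≈ 178 W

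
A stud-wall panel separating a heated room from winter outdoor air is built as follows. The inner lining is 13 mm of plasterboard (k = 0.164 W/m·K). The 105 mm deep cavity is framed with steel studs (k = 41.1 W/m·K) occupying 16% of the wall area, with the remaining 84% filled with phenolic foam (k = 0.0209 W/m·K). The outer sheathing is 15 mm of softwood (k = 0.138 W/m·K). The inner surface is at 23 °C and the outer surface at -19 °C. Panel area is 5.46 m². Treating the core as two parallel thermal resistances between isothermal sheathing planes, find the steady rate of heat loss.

Sheathing layers in series; stud and cavity paths in parallel between them.
R_inner = 0.013/(0.164×5.46) = 0.01452 K/W
R_stud  = 0.105/(41.1×0.16×5.46) = 0.002924 K/W
R_cav   = 0.105/(0.0209×0.84×5.46) = 1.095 K/W
1/R_core = 1/R_stud + 1/R_cav → R_core = 0.002917 K/W
R_outer = 0.015/(0.138×5.46) = 0.01991 K/W
R_total = 0.03734 K/W
Q = ΔT/R_total = 42/0.03734

Q ≈ 1120 W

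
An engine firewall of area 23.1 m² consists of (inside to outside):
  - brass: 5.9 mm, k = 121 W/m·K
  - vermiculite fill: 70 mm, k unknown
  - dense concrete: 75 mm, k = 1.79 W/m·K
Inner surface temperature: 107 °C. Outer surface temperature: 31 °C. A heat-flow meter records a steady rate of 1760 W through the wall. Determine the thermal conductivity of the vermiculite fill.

k ≈ 0.0733 W/(m·K)

Treating each layer as a thermal resistance in series:
R_brass = L/(kA) = 0.0059/(121×23.1) = 2.111×10^-6 K/W
R_dense concrete = L/(kA) = 0.075/(1.79×23.1) = 0.001814 K/W
Sum of known resistances R_other = 0.001816 K/W
Total R = ΔT/Q = 76/1760 = 0.04318 K/W
R_vermiculite fill = R_total − R_other = 0.04137 K/W
k = L/(R·A) = 0.07/(0.04137×23.1)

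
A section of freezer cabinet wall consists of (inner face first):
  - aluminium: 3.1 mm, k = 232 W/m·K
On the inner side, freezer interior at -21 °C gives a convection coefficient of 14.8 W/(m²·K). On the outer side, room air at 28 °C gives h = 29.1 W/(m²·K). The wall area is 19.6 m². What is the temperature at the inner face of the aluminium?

T ≈ 11.5 °C

Treating each layer as a thermal resistance in series:
R_inner film = 1/(h_i·A) = 1/(14.8×19.6) = 0.003447 K/W
R_aluminium = L/(kA) = 0.0031/(232×19.6) = 6.817×10^-7 K/W
R_outer film = 1/(h_o·A) = 1/(29.1×19.6) = 0.001753 K/W
R_total = 0.005201 K/W;  Q = ΔT/R_total = 49/0.005201 = 9421 W
T_interface = T_inner + Q·ΣR(inner→interface) = -21 + 9420×0.003447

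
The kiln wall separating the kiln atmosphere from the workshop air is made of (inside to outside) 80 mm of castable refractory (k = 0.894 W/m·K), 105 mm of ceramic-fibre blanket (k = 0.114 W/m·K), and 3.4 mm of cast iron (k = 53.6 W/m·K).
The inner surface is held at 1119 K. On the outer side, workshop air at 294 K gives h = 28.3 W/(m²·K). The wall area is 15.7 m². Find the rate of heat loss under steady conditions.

Q ≈ 12400 W

Treating each layer as a thermal resistance in series:
R_castable refractory = L/(kA) = 0.08/(0.894×15.7) = 0.0057 K/W
R_ceramic-fibre blanket = L/(kA) = 0.105/(0.114×15.7) = 0.05867 K/W
R_cast iron = L/(kA) = 0.0034/(53.6×15.7) = 4.04×10^-6 K/W
R_outer film = 1/(h_o·A) = 1/(28.3×15.7) = 0.002251 K/W
R_total = 0.06662 K/W
Q = ΔT / R_total = 825 / 0.06662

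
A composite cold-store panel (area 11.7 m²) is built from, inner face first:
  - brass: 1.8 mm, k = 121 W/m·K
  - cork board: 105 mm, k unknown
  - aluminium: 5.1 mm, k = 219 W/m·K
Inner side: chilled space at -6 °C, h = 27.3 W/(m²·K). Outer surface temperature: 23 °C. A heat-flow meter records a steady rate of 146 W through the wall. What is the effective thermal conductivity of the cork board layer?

Model the wall as resistances in series:
R_inner film = 1/(h_i·A) = 1/(27.3×11.7) = 0.003131 K/W
R_brass = L/(kA) = 0.0018/(121×11.7) = 1.271×10^-6 K/W
R_aluminium = L/(kA) = 0.0051/(219×11.7) = 1.99×10^-6 K/W
Sum of known resistances R_other = 0.003134 K/W
Total R = ΔT/Q = 29/146 = 0.1986 K/W
R_cork board = R_total − R_other = 0.1955 K/W
k = L/(R·A) = 0.105/(0.1955×11.7)

k ≈ 0.0459 W/(m·K)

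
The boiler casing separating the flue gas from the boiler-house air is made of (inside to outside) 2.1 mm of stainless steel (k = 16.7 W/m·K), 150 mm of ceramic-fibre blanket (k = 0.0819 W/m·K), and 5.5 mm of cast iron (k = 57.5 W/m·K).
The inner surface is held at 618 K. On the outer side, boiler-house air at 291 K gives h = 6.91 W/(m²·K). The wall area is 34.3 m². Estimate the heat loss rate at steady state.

Q ≈ 5670 W

Using the resistance-network approach (series):
R_stainless steel = L/(kA) = 0.0021/(16.7×34.3) = 3.666×10^-6 K/W
R_ceramic-fibre blanket = L/(kA) = 0.15/(0.0819×34.3) = 0.0534 K/W
R_cast iron = L/(kA) = 0.0055/(57.5×34.3) = 2.789×10^-6 K/W
R_outer film = 1/(h_o·A) = 1/(6.91×34.3) = 0.004219 K/W
R_total = 0.05762 K/W
Q = ΔT / R_total = 327 / 0.05762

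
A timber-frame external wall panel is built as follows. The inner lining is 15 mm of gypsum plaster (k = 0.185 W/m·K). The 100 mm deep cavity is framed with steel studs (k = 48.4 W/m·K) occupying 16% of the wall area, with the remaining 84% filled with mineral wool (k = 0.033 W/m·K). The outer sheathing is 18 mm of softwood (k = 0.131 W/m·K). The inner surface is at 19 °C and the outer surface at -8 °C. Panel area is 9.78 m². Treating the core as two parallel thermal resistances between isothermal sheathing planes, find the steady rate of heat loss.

Sheathing layers in series; stud and cavity paths in parallel between them.
R_inner = 0.015/(0.185×9.78) = 0.00829 K/W
R_stud  = 0.1/(48.4×0.16×9.78) = 0.00132 K/W
R_cav   = 0.1/(0.033×0.84×9.78) = 0.3689 K/W
1/R_core = 1/R_stud + 1/R_cav → R_core = 0.001316 K/W
R_outer = 0.018/(0.131×9.78) = 0.01405 K/W
R_total = 0.02366 K/W
Q = ΔT/R_total = 27/0.02366

Q ≈ 1140 W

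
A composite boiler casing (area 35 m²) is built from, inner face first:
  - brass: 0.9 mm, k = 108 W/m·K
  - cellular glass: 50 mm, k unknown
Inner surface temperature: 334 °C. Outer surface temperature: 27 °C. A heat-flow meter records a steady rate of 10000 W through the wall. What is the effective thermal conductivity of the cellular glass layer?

k ≈ 0.0465 W/(m·K)

Treating each layer as a thermal resistance in series:
R_brass = L/(kA) = 0.0009/(108×35) = 2.381×10^-7 K/W
Sum of known resistances R_other = 2.381×10^-7 K/W
Total R = ΔT/Q = 307/10000 = 0.0307 K/W
R_cellular glass = R_total − R_other = 0.0307 K/W
k = L/(R·A) = 0.05/(0.0307×35)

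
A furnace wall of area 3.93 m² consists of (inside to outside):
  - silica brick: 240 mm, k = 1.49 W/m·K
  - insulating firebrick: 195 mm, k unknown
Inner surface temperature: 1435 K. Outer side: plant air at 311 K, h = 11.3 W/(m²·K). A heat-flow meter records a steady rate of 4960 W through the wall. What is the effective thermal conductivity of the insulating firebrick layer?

k ≈ 0.304 W/(m·K)

Series thermal resistances:
R_silica brick = L/(kA) = 0.24/(1.49×3.93) = 0.04099 K/W
R_outer film = 1/(h_o·A) = 1/(11.3×3.93) = 0.02252 K/W
Sum of known resistances R_other = 0.0635 K/W
Total R = ΔT/Q = 1124/4960 = 0.2266 K/W
R_insulating firebrick = R_total − R_other = 0.1631 K/W
k = L/(R·A) = 0.195/(0.1631×3.93)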